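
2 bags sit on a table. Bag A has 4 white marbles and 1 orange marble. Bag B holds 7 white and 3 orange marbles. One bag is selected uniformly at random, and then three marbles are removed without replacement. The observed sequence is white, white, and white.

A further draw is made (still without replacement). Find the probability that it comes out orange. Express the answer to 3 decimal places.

For each hypothesis, P(data | H) works out to: P(data | bag A) = (4/5)(3/4)(2/3) = 2/5; P(data | bag B) = (7/10)(6/9)(5/8) = 7/24.
The prior-weighted likelihoods are 1/2 · 2/5 = 1/5, 1/2 · 7/24 = 7/48; with total 83/240.
Normalising, the posterior is P(bag A | data) = 48/83, P(bag B | data) = 35/83.
Averaging over the posterior, P(orange next | data) = (1/2)(48/83) + (3/7)(35/83) = 39/83.

0.470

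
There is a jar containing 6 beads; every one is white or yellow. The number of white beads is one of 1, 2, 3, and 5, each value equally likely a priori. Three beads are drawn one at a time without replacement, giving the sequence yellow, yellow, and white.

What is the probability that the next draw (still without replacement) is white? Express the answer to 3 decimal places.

0.323

Under each hypothesis, the probability of the observed sequence is: P(data | r = 1) = (5/6)(4/5)(1/4) = 1/6; P(data | r = 2) = (4/6)(3/5)(2/4) = 1/5; P(data | r = 3) = (3/6)(2/5)(3/4) = 3/20; P(data | r = 5) = (1/6)(0/5) = 0.
Multiplying each by its prior: 1/4 · 1/6 = 1/24, 1/4 · 1/5 = 1/20, 1/4 · 3/20 = 3/80, 1/4 · 0 = 0; with total 31/240.
Dividing through by the total gives posterior P(r = 1 | data) = 10/31, P(r = 2 | data) = 12/31, P(r = 3 | data) = 9/31, P(r = 5 | data) = 0.
Averaging over the posterior, P(white next | data) = (0)(10/31) + (1/3)(12/31) + (2/3)(9/31) = 10/31.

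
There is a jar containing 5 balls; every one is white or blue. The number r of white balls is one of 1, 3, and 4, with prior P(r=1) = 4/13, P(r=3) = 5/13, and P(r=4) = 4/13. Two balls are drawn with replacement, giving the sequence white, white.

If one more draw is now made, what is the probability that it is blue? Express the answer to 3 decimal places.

0.301

For each hypothesis, P(data | H) works out to: P(data | r = 1) = (1/5)(1/5) = 1/25; P(data | r = 3) = (3/5)(3/5) = 9/25; P(data | r = 4) = (4/5)(4/5) = 16/25.
Multiplying each by its prior: 4/13 · 1/25 = 4/325, 5/13 · 9/25 = 9/65, 4/13 · 16/25 = 64/325; summing to 113/325.
Normalising, the posterior is P(r = 1 | data) = 4/113, P(r = 3 | data) = 45/113, P(r = 4 | data) = 64/113.
So P(blue next | data) = Σ P(blue next | H) P(H | data) = (4/5)(4/113) + (2/5)(45/113) + (1/5)(64/113) = 34/113.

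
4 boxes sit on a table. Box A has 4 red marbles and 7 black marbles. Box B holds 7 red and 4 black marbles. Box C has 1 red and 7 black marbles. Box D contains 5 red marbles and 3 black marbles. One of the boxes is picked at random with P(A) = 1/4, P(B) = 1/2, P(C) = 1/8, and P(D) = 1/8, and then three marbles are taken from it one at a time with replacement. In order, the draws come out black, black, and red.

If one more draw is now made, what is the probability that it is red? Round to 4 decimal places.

0.4765

Compute the likelihood of the observed sequence for each case: P(data | box A) = (7/11)(7/11)(4/11) = 0.14726; P(data | box B) = (4/11)(4/11)(7/11) = 0.084147; P(data | box C) = (7/8)(7/8)(1/8) = 0.095703; P(data | box D) = (3/8)(3/8)(5/8) = 0.087891.
Weighting by the prior gives 1/4 · 0.14726 = 0.036814, 1/2 · 0.084147 = 0.042074, 1/8 · 0.095703 = 0.011963, 1/8 · 0.087891 = 0.010986; summing to 0.10184.
Normalising, the posterior is P(box A | data) = 0.3615, P(box B | data) = 0.41315, P(box C | data) = 0.11747, P(box D | data) = 0.10788.
The predictive probability is P(red next | data) = (4/11)(0.3615) + (7/11)(0.41315) + (1/8)(0.11747) + (5/8)(0.10788) = 0.47648.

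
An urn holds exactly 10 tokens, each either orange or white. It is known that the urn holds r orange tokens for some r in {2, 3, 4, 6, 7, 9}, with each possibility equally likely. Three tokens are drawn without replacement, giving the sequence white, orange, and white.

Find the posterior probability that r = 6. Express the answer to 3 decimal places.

0.153

Under each hypothesis, the probability of the observed sequence is: P(data | r = 2) = (8/10)(2/9)(7/8) = 7/45; P(data | r = 3) = (7/10)(3/9)(6/8) = 7/40; P(data | r = 4) = (6/10)(4/9)(5/8) = 1/6; P(data | r = 6) = (4/10)(6/9)(3/8) = 1/10; P(data | r = 7) = (3/10)(7/9)(2/8) = 7/120; P(data | r = 9) = (1/10)(9/9)(0/8) = 0.
Multiplying each by its prior: 1/6 · 7/45 = 7/270, 1/6 · 7/40 = 7/240, 1/6 · 1/6 = 1/36, 1/6 · 1/10 = 1/60, 1/6 · 7/120 = 7/720, 1/6 · 0 = 0; summing to 59/540.
So P(r = 6 | data) = (1/60) / (59/540) = 9/59.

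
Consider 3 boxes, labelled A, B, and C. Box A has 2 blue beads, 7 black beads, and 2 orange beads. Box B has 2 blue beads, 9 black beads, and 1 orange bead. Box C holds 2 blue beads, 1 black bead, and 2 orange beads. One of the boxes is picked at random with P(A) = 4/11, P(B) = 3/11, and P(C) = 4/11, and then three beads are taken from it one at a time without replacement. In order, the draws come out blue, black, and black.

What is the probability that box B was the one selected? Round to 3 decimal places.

0.491

For each hypothesis, P(data | H) works out to: P(data | box A) = (2/11)(7/10)(6/9) = 0.084848; P(data | box B) = (2/12)(9/11)(8/10) = 0.10909; P(data | box C) = (2/5)(1/4)(0/3) = 0.
Weighting by the prior gives 4/11 · 0.084848 = 0.030854, 3/11 · 0.10909 = 0.029752, 4/11 · 0 = 0; summing to 0.060606.
Therefore the posterior P(box B | data) = (0.029752) / (0.060606) = 0.49091.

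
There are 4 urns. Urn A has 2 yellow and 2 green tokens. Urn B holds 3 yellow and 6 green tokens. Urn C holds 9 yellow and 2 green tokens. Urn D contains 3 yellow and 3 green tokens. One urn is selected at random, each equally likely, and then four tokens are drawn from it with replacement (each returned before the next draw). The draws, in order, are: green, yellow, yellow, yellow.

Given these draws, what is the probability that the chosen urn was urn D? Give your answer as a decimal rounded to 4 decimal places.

0.2507

The likelihood of the observed sequence under each hypothesis: P(data | urn A) = (2/4)(2/4)(2/4)(2/4) = 0.0625; P(data | urn B) = (6/9)(3/9)(3/9)(3/9) = 0.024691; P(data | urn C) = (2/11)(9/11)(9/11)(9/11) = 0.099583; P(data | urn D) = (3/6)(3/6)(3/6)(3/6) = 0.0625.
The prior-weighted likelihoods are 1/4 · 0.0625 = 0.015625, 1/4 · 0.024691 = 0.0061728, 1/4 · 0.099583 = 0.024896, 1/4 · 0.0625 = 0.015625; these sum to 0.062319.
Therefore the posterior P(urn D | data) = (0.015625) / (0.062319) = 0.25073.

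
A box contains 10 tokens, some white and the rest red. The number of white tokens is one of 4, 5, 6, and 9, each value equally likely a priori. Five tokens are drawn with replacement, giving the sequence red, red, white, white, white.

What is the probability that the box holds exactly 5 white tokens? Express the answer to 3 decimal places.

0.325

Compute the likelihood of the observed sequence for each case: P(data | r = 4) = (6/10)(6/10)(4/10)(4/10)(4/10) = 0.02304; P(data | r = 5) = (5/10)(5/10)(5/10)(5/10)(5/10) = 0.03125; P(data | r = 6) = (4/10)(4/10)(6/10)(6/10)(6/10) = 0.03456; P(data | r = 9) = (1/10)(1/10)(9/10)(9/10)(9/10) = 0.00729.
Weighting by the prior gives 1/4 · 0.02304 = 0.00576, 1/4 · 0.03125 = 0.0078125, 1/4 · 0.03456 = 0.00864, 1/4 · 0.00729 = 0.0018225; with total 0.024035.
Therefore the posterior P(r = 5 | data) = (0.0078125) / (0.024035) = 0.32505.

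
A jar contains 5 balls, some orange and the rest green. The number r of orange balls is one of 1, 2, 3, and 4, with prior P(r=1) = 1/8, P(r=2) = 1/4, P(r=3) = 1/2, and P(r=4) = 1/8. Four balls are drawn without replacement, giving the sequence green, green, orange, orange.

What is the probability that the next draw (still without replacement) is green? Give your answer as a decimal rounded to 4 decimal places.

Under each hypothesis, the probability of the observed sequence is: P(data | r = 1) = (4/5)(3/4)(1/3)(0/2) = 0; P(data | r = 2) = (3/5)(2/4)(2/3)(1/2) = 1/10; P(data | r = 3) = (2/5)(1/4)(3/3)(2/2) = 1/10; P(data | r = 4) = (1/5)(0/4) = 0.
Multiplying each by its prior: 1/8 · 0 = 0, 1/4 · 1/10 = 1/40, 1/2 · 1/10 = 1/20, 1/8 · 0 = 0; summing to 3/40.
The posterior is then P(r = 1 | data) = 0, P(r = 2 | data) = 1/3, P(r = 3 | data) = 2/3, P(r = 4 | data) = 0.
The predictive probability is P(green next | data) = (1)(1/3) + (0)(2/3) = 1/3.

0.3333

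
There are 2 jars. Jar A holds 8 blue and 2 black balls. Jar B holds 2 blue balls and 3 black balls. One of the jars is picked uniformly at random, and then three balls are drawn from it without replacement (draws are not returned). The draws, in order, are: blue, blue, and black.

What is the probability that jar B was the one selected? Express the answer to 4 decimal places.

0.3913

For each hypothesis, P(data | H) works out to: P(data | jar A) = (8/10)(7/9)(2/8) = 7/45; P(data | jar B) = (2/5)(1/4)(3/3) = 1/10.
The prior-weighted likelihoods are 1/2 · 7/45 = 7/90, 1/2 · 1/10 = 1/20; these sum to 23/180.
Hence P(jar B | data) = (1/20) / (23/180) = 9/23.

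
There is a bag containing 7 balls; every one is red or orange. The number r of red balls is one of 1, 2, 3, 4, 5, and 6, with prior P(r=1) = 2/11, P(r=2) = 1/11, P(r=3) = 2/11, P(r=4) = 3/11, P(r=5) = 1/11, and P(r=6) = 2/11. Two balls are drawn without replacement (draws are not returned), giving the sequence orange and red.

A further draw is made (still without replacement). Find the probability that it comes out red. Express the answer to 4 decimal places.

The likelihood of the observed sequence under each hypothesis: P(data | r = 1) = (6/7)(1/6) = 1/7; P(data | r = 2) = (5/7)(2/6) = 5/21; P(data | r = 3) = (4/7)(3/6) = 2/7; P(data | r = 4) = (3/7)(4/6) = 2/7; P(data | r = 5) = (2/7)(5/6) = 5/21; P(data | r = 6) = (1/7)(6/6) = 1/7.
Weighting by the prior gives 2/11 · 1/7 = 2/77, 1/11 · 5/21 = 5/231, 2/11 · 2/7 = 4/77, 3/11 · 2/7 = 6/77, 1/11 · 5/21 = 5/231, 2/11 · 1/7 = 2/77; these sum to 52/231.
Normalising, the posterior is P(r = 1 | data) = 3/26, P(r = 2 | data) = 5/52, P(r = 3 | data) = 3/13, P(r = 4 | data) = 9/26, P(r = 5 | data) = 5/52, P(r = 6 | data) = 3/26.
So P(red next | data) = Σ P(red next | H) P(H | data) = (0)(3/26) + (1/5)(5/52) + (2/5)(3/13) + (3/5)(9/26) + (4/5)(5/52) + (1)(3/26) = 133/260.

0.5115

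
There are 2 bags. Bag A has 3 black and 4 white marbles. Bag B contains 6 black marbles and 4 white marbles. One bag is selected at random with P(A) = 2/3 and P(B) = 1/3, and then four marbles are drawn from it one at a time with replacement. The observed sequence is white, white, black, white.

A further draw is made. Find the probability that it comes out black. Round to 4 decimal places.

0.4618

Compute the likelihood of the observed sequence for each case: P(data | bag A) = (4/7)(4/7)(3/7)(4/7) = 0.079967; P(data | bag B) = (4/10)(4/10)(6/10)(4/10) = 0.0384.
The prior-weighted likelihoods are 2/3 · 0.079967 = 0.053311, 1/3 · 0.0384 = 0.0128; these sum to 0.066111.
The posterior is then P(bag A | data) = 0.80639, P(bag B | data) = 0.19361.
Averaging over the posterior, P(black next | data) = (3/7)(0.80639) + (3/5)(0.19361) = 0.46176.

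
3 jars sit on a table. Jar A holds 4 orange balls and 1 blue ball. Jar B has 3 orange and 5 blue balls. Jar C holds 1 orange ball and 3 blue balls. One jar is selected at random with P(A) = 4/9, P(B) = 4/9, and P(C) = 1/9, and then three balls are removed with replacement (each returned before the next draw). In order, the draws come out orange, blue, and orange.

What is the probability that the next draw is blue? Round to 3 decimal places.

0.392

Compute the likelihood of the observed sequence for each case: P(data | jar A) = (4/5)(1/5)(4/5) = 0.128; P(data | jar B) = (3/8)(5/8)(3/8) = 0.087891; P(data | jar C) = (1/4)(3/4)(1/4) = 0.046875.
Multiplying each by its prior: 4/9 · 0.128 = 0.056889, 4/9 · 0.087891 = 0.039062, 1/9 · 0.046875 = 0.0052083; summing to 0.10116.
Dividing through by the total gives posterior P(jar A | data) = 0.56237, P(jar B | data) = 0.38615, P(jar C | data) = 0.051486.
Averaging over the posterior, P(blue next | data) = (1/5)(0.56237) + (5/8)(0.38615) + (3/4)(0.051486) = 0.39243.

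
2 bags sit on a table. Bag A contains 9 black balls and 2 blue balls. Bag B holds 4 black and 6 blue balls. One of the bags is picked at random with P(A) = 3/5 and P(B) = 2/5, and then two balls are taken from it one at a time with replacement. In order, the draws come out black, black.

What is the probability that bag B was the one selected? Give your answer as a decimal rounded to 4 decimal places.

0.1374

Compute the likelihood of the observed sequence for each case: P(data | bag A) = (9/11)(9/11) = 0.66942; P(data | bag B) = (4/10)(4/10) = 0.16.
Multiplying each by its prior: 3/5 · 0.66942 = 0.40165, 2/5 · 0.16 = 0.064; with total 0.46565.
So P(bag B | data) = (0.064) / (0.46565) = 0.13744.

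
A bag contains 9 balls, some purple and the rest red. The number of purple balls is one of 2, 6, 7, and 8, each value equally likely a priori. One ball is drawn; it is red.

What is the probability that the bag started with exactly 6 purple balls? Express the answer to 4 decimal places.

0.2308

The likelihood of this draw under each hypothesis: P(data | r = 2) = (7/9) = 7/9; P(data | r = 6) = (3/9) = 1/3; P(data | r = 7) = (2/9) = 2/9; P(data | r = 8) = (1/9) = 1/9.
The prior-weighted likelihoods are 1/4 · 7/9 = 7/36, 1/4 · 1/3 = 1/12, 1/4 · 2/9 = 1/18, 1/4 · 1/9 = 1/36; these sum to 13/36.
So P(r = 6 | data) = (1/12) / (13/36) = 3/13.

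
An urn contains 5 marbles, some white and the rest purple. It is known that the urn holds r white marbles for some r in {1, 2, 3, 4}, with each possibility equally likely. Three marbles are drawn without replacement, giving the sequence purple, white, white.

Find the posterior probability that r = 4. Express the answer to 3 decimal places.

For each hypothesis, P(data | H) works out to: P(data | r = 1) = (4/5)(1/4)(0/3) = 0; P(data | r = 2) = (3/5)(2/4)(1/3) = 1/10; P(data | r = 3) = (2/5)(3/4)(2/3) = 1/5; P(data | r = 4) = (1/5)(4/4)(3/3) = 1/5.
The prior-weighted likelihoods are 1/4 · 0 = 0, 1/4 · 1/10 = 1/40, 1/4 · 1/5 = 1/20, 1/4 · 1/5 = 1/20; with total 1/8.
Therefore the posterior P(r = 4 | data) = (1/20) / (1/8) = 2/5.

0.400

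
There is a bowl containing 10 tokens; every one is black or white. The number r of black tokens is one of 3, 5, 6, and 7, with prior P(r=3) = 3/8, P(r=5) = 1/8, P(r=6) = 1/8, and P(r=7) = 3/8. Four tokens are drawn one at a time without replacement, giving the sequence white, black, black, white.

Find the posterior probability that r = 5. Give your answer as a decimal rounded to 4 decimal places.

0.1761

Under each hypothesis, the probability of the observed sequence is: P(data | r = 3) = (7/10)(3/9)(2/8)(6/7) = 0.05; P(data | r = 5) = (5/10)(5/9)(4/8)(4/7) = 0.079365; P(data | r = 6) = (4/10)(6/9)(5/8)(3/7) = 0.071429; P(data | r = 7) = (3/10)(7/9)(6/8)(2/7) = 0.05.
Weighting by the prior gives 3/8 · 0.05 = 0.01875, 1/8 · 0.079365 = 0.0099206, 1/8 · 0.071429 = 0.0089286, 3/8 · 0.05 = 0.01875; summing to 0.056349.
Hence P(r = 5 | data) = (0.0099206) / (0.056349) = 0.17606.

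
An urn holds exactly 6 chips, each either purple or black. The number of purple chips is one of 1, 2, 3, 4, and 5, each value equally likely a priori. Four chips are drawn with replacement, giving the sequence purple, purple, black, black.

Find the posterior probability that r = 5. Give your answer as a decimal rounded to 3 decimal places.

0.097

Compute the likelihood of the observed sequence for each case: P(data | r = 1) = (1/6)(1/6)(5/6)(5/6) = 0.01929; P(data | r = 2) = (2/6)(2/6)(4/6)(4/6) = 0.049383; P(data | r = 3) = (3/6)(3/6)(3/6)(3/6) = 0.0625; P(data | r = 4) = (4/6)(4/6)(2/6)(2/6) = 0.049383; P(data | r = 5) = (5/6)(5/6)(1/6)(1/6) = 0.01929.
Multiplying each by its prior: 1/5 · 0.01929 = 0.003858, 1/5 · 0.049383 = 0.0098765, 1/5 · 0.0625 = 0.0125, 1/5 · 0.049383 = 0.0098765, 1/5 · 0.01929 = 0.003858; summing to 0.039969.
So P(r = 5 | data) = (0.003858) / (0.039969) = 0.096525.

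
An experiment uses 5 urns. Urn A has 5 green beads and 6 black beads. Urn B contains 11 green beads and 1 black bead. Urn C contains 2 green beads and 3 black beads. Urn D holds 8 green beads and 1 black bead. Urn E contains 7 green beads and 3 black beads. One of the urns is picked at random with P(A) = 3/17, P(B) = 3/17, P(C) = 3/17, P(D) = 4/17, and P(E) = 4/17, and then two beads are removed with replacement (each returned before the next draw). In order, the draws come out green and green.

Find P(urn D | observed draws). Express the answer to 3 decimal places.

Compute the likelihood of the observed sequence for each case: P(data | urn A) = (5/11)(5/11) = 0.20661; P(data | urn B) = (11/12)(11/12) = 0.84028; P(data | urn C) = (2/5)(2/5) = 0.16; P(data | urn D) = (8/9)(8/9) = 0.79012; P(data | urn E) = (7/10)(7/10) = 0.49.
Weighting by the prior gives 3/17 · 0.20661 = 0.036461, 3/17 · 0.84028 = 0.14828, 3/17 · 0.16 = 0.028235, 4/17 · 0.79012 = 0.18591, 4/17 · 0.49 = 0.11529; summing to 0.51419.
Hence P(urn D | data) = (0.18591) / (0.51419) = 0.36156.

0.362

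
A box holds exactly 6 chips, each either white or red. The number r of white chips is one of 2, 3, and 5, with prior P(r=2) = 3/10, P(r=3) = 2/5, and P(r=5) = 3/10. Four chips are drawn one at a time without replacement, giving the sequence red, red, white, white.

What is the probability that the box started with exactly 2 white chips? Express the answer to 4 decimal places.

0.3333

The likelihood of the observed sequence under each hypothesis: P(data | r = 2) = (4/6)(3/5)(2/4)(1/3) = 1/15; P(data | r = 3) = (3/6)(2/5)(3/4)(2/3) = 1/10; P(data | r = 5) = (1/6)(0/5) = 0.
The prior-weighted likelihoods are 3/10 · 1/15 = 1/50, 2/5 · 1/10 = 1/25, 3/10 · 0 = 0; with total 3/50.
Hence P(r = 2 | data) = (1/50) / (3/50) = 1/3.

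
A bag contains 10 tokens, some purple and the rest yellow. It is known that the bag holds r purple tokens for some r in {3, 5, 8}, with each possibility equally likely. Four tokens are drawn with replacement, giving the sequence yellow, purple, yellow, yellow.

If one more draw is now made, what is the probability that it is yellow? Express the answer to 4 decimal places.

0.6086

The likelihood of the observed sequence under each hypothesis: P(data | r = 3) = (7/10)(3/10)(7/10)(7/10) = 0.1029; P(data | r = 5) = (5/10)(5/10)(5/10)(5/10) = 0.0625; P(data | r = 8) = (2/10)(8/10)(2/10)(2/10) = 0.0064.
The prior-weighted likelihoods are 1/3 · 0.1029 = 0.0343, 1/3 · 0.0625 = 0.020833, 1/3 · 0.0064 = 0.0021333; summing to 0.057267.
Dividing through by the total gives posterior P(r = 3 | data) = 0.59895, P(r = 5 | data) = 0.3638, P(r = 8 | data) = 0.037253.
Averaging over the posterior, P(yellow next | data) = (7/10)(0.59895) + (1/2)(0.3638) + (1/5)(0.037253) = 0.60861.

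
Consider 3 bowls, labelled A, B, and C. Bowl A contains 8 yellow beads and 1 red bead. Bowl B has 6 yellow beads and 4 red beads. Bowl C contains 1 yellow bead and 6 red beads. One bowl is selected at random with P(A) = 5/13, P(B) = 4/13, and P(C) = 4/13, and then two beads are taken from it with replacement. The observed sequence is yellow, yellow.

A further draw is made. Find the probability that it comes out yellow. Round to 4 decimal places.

Under each hypothesis, the probability of the observed sequence is: P(data | bowl A) = (8/9)(8/9) = 0.79012; P(data | bowl B) = (6/10)(6/10) = 0.36; P(data | bowl C) = (1/7)(1/7) = 0.020408.
The prior-weighted likelihoods are 5/13 · 0.79012 = 0.30389, 4/13 · 0.36 = 0.11077, 4/13 · 0.020408 = 0.0062794; these sum to 0.42094.
Normalising, the posterior is P(bowl A | data) = 0.72194, P(bowl B | data) = 0.26315, P(bowl C | data) = 0.014918.
So P(yellow next | data) = Σ P(yellow next | H) P(H | data) = (8/9)(0.72194) + (3/5)(0.26315) + (1/7)(0.014918) = 0.80174.

0.8017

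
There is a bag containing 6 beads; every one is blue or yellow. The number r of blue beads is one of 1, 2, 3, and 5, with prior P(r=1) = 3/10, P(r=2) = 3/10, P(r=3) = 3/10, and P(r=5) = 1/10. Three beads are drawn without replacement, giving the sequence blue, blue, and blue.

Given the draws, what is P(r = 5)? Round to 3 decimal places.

Compute the likelihood of the observed sequence for each case: P(data | r = 1) = (1/6)(0/5) = 0; P(data | r = 2) = (2/6)(1/5)(0/4) = 0; P(data | r = 3) = (3/6)(2/5)(1/4) = 1/20; P(data | r = 5) = (5/6)(4/5)(3/4) = 1/2.
Weighting by the prior gives 3/10 · 0 = 0, 3/10 · 0 = 0, 3/10 · 1/20 = 3/200, 1/10 · 1/2 = 1/20; these sum to 13/200.
So P(r = 5 | data) = (1/20) / (13/200) = 10/13.

0.769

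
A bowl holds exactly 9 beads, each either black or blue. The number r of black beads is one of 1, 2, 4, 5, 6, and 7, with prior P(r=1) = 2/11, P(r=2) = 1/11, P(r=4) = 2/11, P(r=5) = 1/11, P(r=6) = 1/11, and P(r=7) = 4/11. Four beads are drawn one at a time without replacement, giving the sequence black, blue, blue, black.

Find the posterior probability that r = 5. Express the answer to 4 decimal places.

The likelihood of the observed sequence under each hypothesis: P(data | r = 1) = (1/9)(8/8)(7/7)(0/6) = 0; P(data | r = 2) = (2/9)(7/8)(6/7)(1/6) = 1/36; P(data | r = 4) = (4/9)(5/8)(4/7)(3/6) = 5/63; P(data | r = 5) = (5/9)(4/8)(3/7)(4/6) = 5/63; P(data | r = 6) = (6/9)(3/8)(2/7)(5/6) = 5/84; P(data | r = 7) = (7/9)(2/8)(1/7)(6/6) = 1/36.
The prior-weighted likelihoods are 2/11 · 0 = 0, 1/11 · 1/36 = 1/396, 2/11 · 5/63 = 10/693, 1/11 · 5/63 = 5/693, 1/11 · 5/84 = 5/924, 4/11 · 1/36 = 1/99; with total 5/126.
So P(r = 5 | data) = (5/693) / (5/126) = 2/11.

0.1818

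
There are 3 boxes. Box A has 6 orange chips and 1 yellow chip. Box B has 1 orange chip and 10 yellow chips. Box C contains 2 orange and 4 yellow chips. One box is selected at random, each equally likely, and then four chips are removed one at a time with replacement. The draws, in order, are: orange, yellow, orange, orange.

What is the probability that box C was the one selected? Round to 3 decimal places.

Under each hypothesis, the probability of the observed sequence is: P(data | box A) = (6/7)(1/7)(6/7)(6/7) = 0.089963; P(data | box B) = (1/11)(10/11)(1/11)(1/11) = 0.00068301; P(data | box C) = (2/6)(4/6)(2/6)(2/6) = 0.024691.
Weighting by the prior gives 1/3 · 0.089963 = 0.029988, 1/3 · 0.00068301 = 0.00022767, 1/3 · 0.024691 = 0.0082305; summing to 0.038446.
So P(box C | data) = (0.0082305) / (0.038446) = 0.21408.

0.214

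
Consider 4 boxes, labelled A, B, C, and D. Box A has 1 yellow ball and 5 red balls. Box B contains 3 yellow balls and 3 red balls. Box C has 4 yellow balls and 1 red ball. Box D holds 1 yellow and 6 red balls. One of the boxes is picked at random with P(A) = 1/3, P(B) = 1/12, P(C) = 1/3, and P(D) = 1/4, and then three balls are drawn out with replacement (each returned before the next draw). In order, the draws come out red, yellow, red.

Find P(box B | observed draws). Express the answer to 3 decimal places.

0.121

Under each hypothesis, the probability of the observed sequence is: P(data | box A) = (5/6)(1/6)(5/6) = 0.11574; P(data | box B) = (3/6)(3/6)(3/6) = 0.125; P(data | box C) = (1/5)(4/5)(1/5) = 0.032; P(data | box D) = (6/7)(1/7)(6/7) = 0.10496.
Weighting by the prior gives 1/3 · 0.11574 = 0.03858, 1/12 · 0.125 = 0.010417, 1/3 · 0.032 = 0.010667, 1/4 · 0.10496 = 0.026239; with total 0.085903.
By Bayes' rule, P(box B | data) = (0.010417) / (0.085903) = 0.12126.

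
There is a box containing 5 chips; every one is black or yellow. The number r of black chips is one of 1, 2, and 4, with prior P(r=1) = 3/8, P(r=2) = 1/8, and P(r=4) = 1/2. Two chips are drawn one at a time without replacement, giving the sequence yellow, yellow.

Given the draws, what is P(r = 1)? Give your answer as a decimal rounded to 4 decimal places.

0.8571

Compute the likelihood of the observed sequence for each case: P(data | r = 1) = (4/5)(3/4) = 3/5; P(data | r = 2) = (3/5)(2/4) = 3/10; P(data | r = 4) = (1/5)(0/4) = 0.
The prior-weighted likelihoods are 3/8 · 3/5 = 9/40, 1/8 · 3/10 = 3/80, 1/2 · 0 = 0; with total 21/80.
By Bayes' rule, P(r = 1 | data) = (9/40) / (21/80) = 6/7.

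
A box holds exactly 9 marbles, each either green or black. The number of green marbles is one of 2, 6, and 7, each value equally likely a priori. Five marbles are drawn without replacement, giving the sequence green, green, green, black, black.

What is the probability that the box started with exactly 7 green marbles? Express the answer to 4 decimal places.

0.3684

Compute the likelihood of the observed sequence for each case: P(data | r = 2) = (2/9)(1/8)(0/7) = 0; P(data | r = 6) = (6/9)(5/8)(4/7)(3/6)(2/5) = 1/21; P(data | r = 7) = (7/9)(6/8)(5/7)(2/6)(1/5) = 1/36.
Multiplying each by its prior: 1/3 · 0 = 0, 1/3 · 1/21 = 1/63, 1/3 · 1/36 = 1/108; summing to 19/756.
By Bayes' rule, P(r = 7 | data) = (1/108) / (19/756) = 7/19.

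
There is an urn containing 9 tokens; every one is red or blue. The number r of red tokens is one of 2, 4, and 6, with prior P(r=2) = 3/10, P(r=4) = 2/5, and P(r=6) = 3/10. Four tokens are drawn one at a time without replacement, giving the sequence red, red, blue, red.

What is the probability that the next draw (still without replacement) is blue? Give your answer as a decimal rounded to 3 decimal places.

0.523

The likelihood of the observed sequence under each hypothesis: P(data | r = 2) = (2/9)(1/8)(7/7)(0/6) = 0; P(data | r = 4) = (4/9)(3/8)(5/7)(2/6) = 5/126; P(data | r = 6) = (6/9)(5/8)(3/7)(4/6) = 5/42.
Weighting by the prior gives 3/10 · 0 = 0, 2/5 · 5/126 = 1/63, 3/10 · 5/42 = 1/28; these sum to 13/252.
Dividing through by the total gives posterior P(r = 2 | data) = 0, P(r = 4 | data) = 4/13, P(r = 6 | data) = 9/13.
So P(blue next | data) = Σ P(blue next | H) P(H | data) = (4/5)(4/13) + (2/5)(9/13) = 34/65.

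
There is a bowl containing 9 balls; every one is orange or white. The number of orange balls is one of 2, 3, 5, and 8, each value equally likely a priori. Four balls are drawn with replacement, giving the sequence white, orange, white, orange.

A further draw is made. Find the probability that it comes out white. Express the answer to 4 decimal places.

0.5623

Compute the likelihood of the observed sequence for each case: P(data | r = 2) = (7/9)(2/9)(7/9)(2/9) = 0.029873; P(data | r = 3) = (6/9)(3/9)(6/9)(3/9) = 0.049383; P(data | r = 5) = (4/9)(5/9)(4/9)(5/9) = 0.060966; P(data | r = 8) = (1/9)(8/9)(1/9)(8/9) = 0.0097546.
The prior-weighted likelihoods are 1/4 · 0.029873 = 0.0074684, 1/4 · 0.049383 = 0.012346, 1/4 · 0.060966 = 0.015242, 1/4 · 0.0097546 = 0.0024387; summing to 0.037494.
Normalising, the posterior is P(r = 2 | data) = 0.19919, P(r = 3 | data) = 0.32927, P(r = 5 | data) = 0.4065, P(r = 8 | data) = 0.065041.
So P(white next | data) = Σ P(white next | H) P(H | data) = (7/9)(0.19919) + (2/3)(0.32927) + (4/9)(0.4065) + (1/9)(0.065041) = 0.56233.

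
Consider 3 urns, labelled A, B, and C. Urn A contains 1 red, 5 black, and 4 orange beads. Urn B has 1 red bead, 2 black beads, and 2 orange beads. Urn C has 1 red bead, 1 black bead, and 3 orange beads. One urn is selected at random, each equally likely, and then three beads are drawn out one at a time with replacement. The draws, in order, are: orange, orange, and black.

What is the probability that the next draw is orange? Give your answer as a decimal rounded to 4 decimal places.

The likelihood of the observed sequence under each hypothesis: P(data | urn A) = (4/10)(4/10)(5/10) = 2/25; P(data | urn B) = (2/5)(2/5)(2/5) = 8/125; P(data | urn C) = (3/5)(3/5)(1/5) = 9/125.
The prior-weighted likelihoods are 1/3 · 2/25 = 2/75, 1/3 · 8/125 = 8/375, 1/3 · 9/125 = 3/125; with total 9/125.
Normalising, the posterior is P(urn A | data) = 10/27, P(urn B | data) = 8/27, P(urn C | data) = 1/3.
Averaging over the posterior, P(orange next | data) = (2/5)(10/27) + (2/5)(8/27) + (3/5)(1/3) = 7/15.

0.4667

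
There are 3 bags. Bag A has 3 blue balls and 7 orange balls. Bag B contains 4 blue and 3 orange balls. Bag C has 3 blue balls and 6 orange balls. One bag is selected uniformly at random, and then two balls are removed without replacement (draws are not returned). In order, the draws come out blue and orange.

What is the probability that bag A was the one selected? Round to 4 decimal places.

0.3034

For each hypothesis, P(data | H) works out to: P(data | bag A) = (3/10)(7/9) = 0.23333; P(data | bag B) = (4/7)(3/6) = 0.28571; P(data | bag C) = (3/9)(6/8) = 0.25.
Multiplying each by its prior: 1/3 · 0.23333 = 0.077778, 1/3 · 0.28571 = 0.095238, 1/3 · 0.25 = 0.083333; summing to 0.25635.
So P(bag A | data) = (0.077778) / (0.25635) = 0.30341.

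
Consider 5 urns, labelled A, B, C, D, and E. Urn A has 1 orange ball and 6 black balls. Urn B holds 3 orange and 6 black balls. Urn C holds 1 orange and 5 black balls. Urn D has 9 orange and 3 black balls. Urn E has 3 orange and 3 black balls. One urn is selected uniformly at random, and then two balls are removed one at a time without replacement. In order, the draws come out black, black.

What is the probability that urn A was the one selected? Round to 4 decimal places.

0.3496

Under each hypothesis, the probability of the observed sequence is: P(data | urn A) = (6/7)(5/6) = 0.71429; P(data | urn B) = (6/9)(5/8) = 0.41667; P(data | urn C) = (5/6)(4/5) = 0.66667; P(data | urn D) = (3/12)(2/11) = 0.045455; P(data | urn E) = (3/6)(2/5) = 0.2.
Multiplying each by its prior: 1/5 · 0.71429 = 0.14286, 1/5 · 0.41667 = 0.083333, 1/5 · 0.66667 = 0.13333, 1/5 · 0.045455 = 0.0090909, 1/5 · 0.2 = 0.04; with total 0.40861.
So P(urn A | data) = (0.14286) / (0.40861) = 0.34961.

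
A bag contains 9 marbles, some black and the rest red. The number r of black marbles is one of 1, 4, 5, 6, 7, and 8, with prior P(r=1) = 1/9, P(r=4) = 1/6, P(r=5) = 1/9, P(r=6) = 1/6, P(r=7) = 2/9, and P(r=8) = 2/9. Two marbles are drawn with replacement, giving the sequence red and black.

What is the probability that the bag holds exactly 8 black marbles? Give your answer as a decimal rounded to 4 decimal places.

For each hypothesis, P(data | H) works out to: P(data | r = 1) = (8/9)(1/9) = 8/81; P(data | r = 4) = (5/9)(4/9) = 20/81; P(data | r = 5) = (4/9)(5/9) = 20/81; P(data | r = 6) = (3/9)(6/9) = 2/9; P(data | r = 7) = (2/9)(7/9) = 14/81; P(data | r = 8) = (1/9)(8/9) = 8/81.
Multiplying each by its prior: 1/9 · 8/81 = 8/729, 1/6 · 20/81 = 10/243, 1/9 · 20/81 = 20/729, 1/6 · 2/9 = 1/27, 2/9 · 14/81 = 28/729, 2/9 · 8/81 = 16/729; summing to 43/243.
Hence P(r = 8 | data) = (16/729) / (43/243) = 16/129.

0.1240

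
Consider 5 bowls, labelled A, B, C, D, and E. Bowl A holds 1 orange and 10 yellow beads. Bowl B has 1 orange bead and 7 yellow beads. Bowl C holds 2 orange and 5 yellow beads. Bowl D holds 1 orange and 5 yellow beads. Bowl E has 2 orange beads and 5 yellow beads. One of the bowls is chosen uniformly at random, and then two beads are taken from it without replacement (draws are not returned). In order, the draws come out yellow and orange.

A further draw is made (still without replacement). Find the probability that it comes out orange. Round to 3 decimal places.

0.111

Under each hypothesis, the probability of the observed sequence is: P(data | bowl A) = (10/11)(1/10) = 0.090909; P(data | bowl B) = (7/8)(1/7) = 0.125; P(data | bowl C) = (5/7)(2/6) = 0.2381; P(data | bowl D) = (5/6)(1/5) = 0.16667; P(data | bowl E) = (5/7)(2/6) = 0.2381.
Weighting by the prior gives 1/5 · 0.090909 = 0.018182, 1/5 · 0.125 = 0.025, 1/5 · 0.2381 = 0.047619, 1/5 · 0.16667 = 0.033333, 1/5 · 0.2381 = 0.047619; these sum to 0.17175.
Normalising, the posterior is P(bowl A | data) = 0.10586, P(bowl B | data) = 0.14556, P(bowl C | data) = 0.27725, P(bowl D | data) = 0.19408, P(bowl E | data) = 0.27725.
So P(orange next | data) = Σ P(orange next | H) P(H | data) = (0)(0.10586) + (0)(0.14556) + (1/5)(0.27725) + (0)(0.19408) + (1/5)(0.27725) = 0.1109.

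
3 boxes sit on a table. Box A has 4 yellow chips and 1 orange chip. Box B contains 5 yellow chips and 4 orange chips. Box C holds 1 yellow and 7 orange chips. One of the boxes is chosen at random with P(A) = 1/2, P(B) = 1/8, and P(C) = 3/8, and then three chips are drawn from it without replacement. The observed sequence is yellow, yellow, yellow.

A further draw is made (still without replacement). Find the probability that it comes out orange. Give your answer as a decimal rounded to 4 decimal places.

0.5115

Under each hypothesis, the probability of the observed sequence is: P(data | box A) = (4/5)(3/4)(2/3) = 0.4; P(data | box B) = (5/9)(4/8)(3/7) = 0.11905; P(data | box C) = (1/8)(0/7) = 0.
Weighting by the prior gives 1/2 · 0.4 = 0.2, 1/8 · 0.11905 = 0.014881, 3/8 · 0 = 0; summing to 0.21488.
Normalising, the posterior is P(box A | data) = 0.93075, P(box B | data) = 0.069252, P(box C | data) = 0.
So P(orange next | data) = Σ P(orange next | H) P(H | data) = (1/2)(0.93075) + (2/3)(0.069252) = 0.51154.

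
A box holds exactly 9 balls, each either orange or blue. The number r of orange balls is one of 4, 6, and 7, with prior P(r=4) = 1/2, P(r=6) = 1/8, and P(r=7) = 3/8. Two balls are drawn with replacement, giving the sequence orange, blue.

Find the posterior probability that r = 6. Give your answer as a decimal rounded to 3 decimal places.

Compute the likelihood of the observed sequence for each case: P(data | r = 4) = (4/9)(5/9) = 20/81; P(data | r = 6) = (6/9)(3/9) = 2/9; P(data | r = 7) = (7/9)(2/9) = 14/81.
The prior-weighted likelihoods are 1/2 · 20/81 = 10/81, 1/8 · 2/9 = 1/36, 3/8 · 14/81 = 7/108; these sum to 35/162.
So P(r = 6 | data) = (1/36) / (35/162) = 9/70.

0.129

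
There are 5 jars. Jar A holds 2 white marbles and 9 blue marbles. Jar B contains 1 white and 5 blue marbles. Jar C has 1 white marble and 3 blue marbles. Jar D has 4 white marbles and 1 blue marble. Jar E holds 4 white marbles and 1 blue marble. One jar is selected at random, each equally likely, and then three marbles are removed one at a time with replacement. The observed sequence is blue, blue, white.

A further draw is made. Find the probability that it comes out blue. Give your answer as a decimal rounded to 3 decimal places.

0.711

Compute the likelihood of the observed sequence for each case: P(data | jar A) = (9/11)(9/11)(2/11) = 0.12171; P(data | jar B) = (5/6)(5/6)(1/6) = 0.11574; P(data | jar C) = (3/4)(3/4)(1/4) = 0.14062; P(data | jar D) = (1/5)(1/5)(4/5) = 0.032; P(data | jar E) = (1/5)(1/5)(4/5) = 0.032.
Multiplying each by its prior: 1/5 · 0.12171 = 0.024343, 1/5 · 0.11574 = 0.023148, 1/5 · 0.14062 = 0.028125, 1/5 · 0.032 = 0.0064, 1/5 · 0.032 = 0.0064; these sum to 0.088416.
Normalising, the posterior is P(jar A | data) = 0.27532, P(jar B | data) = 0.26181, P(jar C | data) = 0.3181, P(jar D | data) = 0.072385, P(jar E | data) = 0.072385.
The predictive probability is P(blue next | data) = (9/11)(0.27532) + (5/6)(0.26181) + (3/4)(0.3181) + (1/5)(0.072385) + (1/5)(0.072385) = 0.71097.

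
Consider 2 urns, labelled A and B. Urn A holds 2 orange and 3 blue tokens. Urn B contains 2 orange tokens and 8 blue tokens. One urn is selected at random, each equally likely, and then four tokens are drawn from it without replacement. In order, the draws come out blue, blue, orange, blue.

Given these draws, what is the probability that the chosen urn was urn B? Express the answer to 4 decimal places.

0.5714

The likelihood of the observed sequence under each hypothesis: P(data | urn A) = (3/5)(2/4)(2/3)(1/2) = 1/10; P(data | urn B) = (8/10)(7/9)(2/8)(6/7) = 2/15.
Multiplying each by its prior: 1/2 · 1/10 = 1/20, 1/2 · 2/15 = 1/15; summing to 7/60.
Therefore the posterior P(urn B | data) = (1/15) / (7/60) = 4/7.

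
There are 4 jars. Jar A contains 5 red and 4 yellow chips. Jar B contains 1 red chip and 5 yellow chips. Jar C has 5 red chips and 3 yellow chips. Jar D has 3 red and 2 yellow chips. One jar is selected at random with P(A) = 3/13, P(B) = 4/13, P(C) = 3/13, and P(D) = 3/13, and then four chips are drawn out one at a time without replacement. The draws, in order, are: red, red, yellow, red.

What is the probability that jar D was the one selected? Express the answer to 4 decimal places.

For each hypothesis, P(data | H) works out to: P(data | jar A) = (5/9)(4/8)(4/7)(3/6) = 0.079365; P(data | jar B) = (1/6)(0/5) = 0; P(data | jar C) = (5/8)(4/7)(3/6)(3/5) = 0.10714; P(data | jar D) = (3/5)(2/4)(2/3)(1/2) = 0.1.
Multiplying each by its prior: 3/13 · 0.079365 = 0.018315, 4/13 · 0 = 0, 3/13 · 0.10714 = 0.024725, 3/13 · 0.1 = 0.023077; summing to 0.066117.
So P(jar D | data) = (0.023077) / (0.066117) = 0.34903.

0.3490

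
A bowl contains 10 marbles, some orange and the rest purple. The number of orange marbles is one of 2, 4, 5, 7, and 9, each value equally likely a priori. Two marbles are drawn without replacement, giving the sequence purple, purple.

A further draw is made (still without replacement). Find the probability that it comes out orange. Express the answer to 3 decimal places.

0.417

Compute the likelihood of the observed sequence for each case: P(data | r = 2) = (8/10)(7/9) = 28/45; P(data | r = 4) = (6/10)(5/9) = 1/3; P(data | r = 5) = (5/10)(4/9) = 2/9; P(data | r = 7) = (3/10)(2/9) = 1/15; P(data | r = 9) = (1/10)(0/9) = 0.
Multiplying each by its prior: 1/5 · 28/45 = 28/225, 1/5 · 1/3 = 1/15, 1/5 · 2/9 = 2/45, 1/5 · 1/15 = 1/75, 1/5 · 0 = 0; with total 56/225.
Normalising, the posterior is P(r = 2 | data) = 1/2, P(r = 4 | data) = 15/56, P(r = 5 | data) = 5/28, P(r = 7 | data) = 3/56, P(r = 9 | data) = 0.
So P(orange next | data) = Σ P(orange next | H) P(H | data) = (1/4)(1/2) + (1/2)(15/56) + (5/8)(5/28) + (7/8)(3/56) = 187/448.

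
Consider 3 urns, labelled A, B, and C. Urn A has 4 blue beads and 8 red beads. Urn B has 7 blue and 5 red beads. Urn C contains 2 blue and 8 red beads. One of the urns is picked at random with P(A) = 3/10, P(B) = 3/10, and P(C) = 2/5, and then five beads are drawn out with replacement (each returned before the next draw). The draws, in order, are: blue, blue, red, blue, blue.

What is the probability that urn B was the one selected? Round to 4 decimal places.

Under each hypothesis, the probability of the observed sequence is: P(data | urn A) = (4/12)(4/12)(8/12)(4/12)(4/12) = 0.0082305; P(data | urn B) = (7/12)(7/12)(5/12)(7/12)(7/12) = 0.048245; P(data | urn C) = (2/10)(2/10)(8/10)(2/10)(2/10) = 0.00128.
Multiplying each by its prior: 3/10 · 0.0082305 = 0.0024691, 3/10 · 0.048245 = 0.014474, 2/5 · 0.00128 = 0.000512; with total 0.017455.
Hence P(urn B | data) = (0.014474) / (0.017455) = 0.82921.

0.8292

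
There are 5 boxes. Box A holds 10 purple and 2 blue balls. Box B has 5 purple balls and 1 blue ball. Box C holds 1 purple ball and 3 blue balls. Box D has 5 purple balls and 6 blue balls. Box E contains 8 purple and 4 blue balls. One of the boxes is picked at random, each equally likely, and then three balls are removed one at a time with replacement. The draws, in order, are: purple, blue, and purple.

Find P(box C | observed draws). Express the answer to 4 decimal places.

0.0869

Under each hypothesis, the probability of the observed sequence is: P(data | box A) = (10/12)(2/12)(10/12) = 0.11574; P(data | box B) = (5/6)(1/6)(5/6) = 0.11574; P(data | box C) = (1/4)(3/4)(1/4) = 0.046875; P(data | box D) = (5/11)(6/11)(5/11) = 0.1127; P(data | box E) = (8/12)(4/12)(8/12) = 0.14815.
Multiplying each by its prior: 1/5 · 0.11574 = 0.023148, 1/5 · 0.11574 = 0.023148, 1/5 · 0.046875 = 0.009375, 1/5 · 0.1127 = 0.022539, 1/5 · 0.14815 = 0.02963; these sum to 0.10784.
Hence P(box C | data) = (0.009375) / (0.10784) = 0.086934.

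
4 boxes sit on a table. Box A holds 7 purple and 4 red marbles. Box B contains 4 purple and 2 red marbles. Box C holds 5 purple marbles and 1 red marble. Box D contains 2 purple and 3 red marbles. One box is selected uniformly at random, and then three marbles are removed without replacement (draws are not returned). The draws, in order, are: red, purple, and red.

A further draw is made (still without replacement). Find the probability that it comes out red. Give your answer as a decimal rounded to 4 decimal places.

The likelihood of the observed sequence under each hypothesis: P(data | box A) = (4/11)(7/10)(3/9) = 14/165; P(data | box B) = (2/6)(4/5)(1/4) = 1/15; P(data | box C) = (1/6)(5/5)(0/4) = 0; P(data | box D) = (3/5)(2/4)(2/3) = 1/5.
The prior-weighted likelihoods are 1/4 · 14/165 = 7/330, 1/4 · 1/15 = 1/60, 1/4 · 0 = 0, 1/4 · 1/5 = 1/20; with total 29/330.
Normalising, the posterior is P(box A | data) = 7/29, P(box B | data) = 11/58, P(box C | data) = 0, P(box D | data) = 33/58.
Averaging over the posterior, P(red next | data) = (1/4)(7/29) + (0)(11/58) + (1/2)(33/58) = 10/29.

0.3448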